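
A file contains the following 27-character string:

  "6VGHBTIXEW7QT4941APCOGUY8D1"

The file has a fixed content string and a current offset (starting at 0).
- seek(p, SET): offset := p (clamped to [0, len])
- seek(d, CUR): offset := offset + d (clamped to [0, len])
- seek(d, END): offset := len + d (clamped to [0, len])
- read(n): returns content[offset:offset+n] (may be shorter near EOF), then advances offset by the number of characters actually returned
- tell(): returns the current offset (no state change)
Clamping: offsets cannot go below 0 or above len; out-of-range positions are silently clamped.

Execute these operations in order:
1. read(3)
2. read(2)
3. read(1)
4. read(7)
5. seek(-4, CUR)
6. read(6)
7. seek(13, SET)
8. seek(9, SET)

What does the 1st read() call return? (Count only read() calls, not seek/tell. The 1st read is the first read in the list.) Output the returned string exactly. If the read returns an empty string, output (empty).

After 1 (read(3)): returned '6VG', offset=3
After 2 (read(2)): returned 'HB', offset=5
After 3 (read(1)): returned 'T', offset=6
After 4 (read(7)): returned 'IXEW7QT', offset=13
After 5 (seek(-4, CUR)): offset=9
After 6 (read(6)): returned 'W7QT49', offset=15
After 7 (seek(13, SET)): offset=13
After 8 (seek(9, SET)): offset=9

Answer: 6VG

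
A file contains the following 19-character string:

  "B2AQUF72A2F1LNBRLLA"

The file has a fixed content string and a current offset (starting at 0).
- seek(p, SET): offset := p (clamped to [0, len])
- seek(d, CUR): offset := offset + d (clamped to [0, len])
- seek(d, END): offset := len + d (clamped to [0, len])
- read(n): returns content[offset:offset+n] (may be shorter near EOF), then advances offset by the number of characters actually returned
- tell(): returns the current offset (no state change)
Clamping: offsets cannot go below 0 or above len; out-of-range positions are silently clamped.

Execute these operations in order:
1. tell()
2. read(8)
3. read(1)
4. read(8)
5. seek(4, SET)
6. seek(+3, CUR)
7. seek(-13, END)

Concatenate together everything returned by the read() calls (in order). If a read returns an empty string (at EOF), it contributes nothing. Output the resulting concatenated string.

After 1 (tell()): offset=0
After 2 (read(8)): returned 'B2AQUF72', offset=8
After 3 (read(1)): returned 'A', offset=9
After 4 (read(8)): returned '2F1LNBRL', offset=17
After 5 (seek(4, SET)): offset=4
After 6 (seek(+3, CUR)): offset=7
After 7 (seek(-13, END)): offset=6

Answer: B2AQUF72A2F1LNBRL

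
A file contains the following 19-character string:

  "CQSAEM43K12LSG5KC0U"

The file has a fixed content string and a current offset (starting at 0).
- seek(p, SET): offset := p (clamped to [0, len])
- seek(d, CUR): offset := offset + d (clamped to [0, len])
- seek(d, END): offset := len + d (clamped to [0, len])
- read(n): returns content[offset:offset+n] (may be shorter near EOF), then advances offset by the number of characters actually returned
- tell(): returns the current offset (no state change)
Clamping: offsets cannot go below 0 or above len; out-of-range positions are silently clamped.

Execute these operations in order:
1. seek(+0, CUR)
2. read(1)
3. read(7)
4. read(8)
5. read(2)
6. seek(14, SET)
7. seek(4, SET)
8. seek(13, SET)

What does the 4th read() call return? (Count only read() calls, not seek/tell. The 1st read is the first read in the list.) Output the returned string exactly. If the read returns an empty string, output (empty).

After 1 (seek(+0, CUR)): offset=0
After 2 (read(1)): returned 'C', offset=1
After 3 (read(7)): returned 'QSAEM43', offset=8
After 4 (read(8)): returned 'K12LSG5K', offset=16
After 5 (read(2)): returned 'C0', offset=18
After 6 (seek(14, SET)): offset=14
After 7 (seek(4, SET)): offset=4
After 8 (seek(13, SET)): offset=13

Answer: C0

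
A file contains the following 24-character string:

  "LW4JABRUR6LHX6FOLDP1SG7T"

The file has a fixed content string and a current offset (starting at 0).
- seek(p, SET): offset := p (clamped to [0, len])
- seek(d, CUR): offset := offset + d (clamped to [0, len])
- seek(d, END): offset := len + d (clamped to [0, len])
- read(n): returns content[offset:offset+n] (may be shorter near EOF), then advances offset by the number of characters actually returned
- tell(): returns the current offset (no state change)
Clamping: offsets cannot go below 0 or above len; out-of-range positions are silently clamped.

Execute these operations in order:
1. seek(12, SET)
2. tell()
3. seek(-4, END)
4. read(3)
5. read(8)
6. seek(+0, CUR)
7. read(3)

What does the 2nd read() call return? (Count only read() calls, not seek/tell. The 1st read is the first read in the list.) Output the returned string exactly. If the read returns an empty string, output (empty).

After 1 (seek(12, SET)): offset=12
After 2 (tell()): offset=12
After 3 (seek(-4, END)): offset=20
After 4 (read(3)): returned 'SG7', offset=23
After 5 (read(8)): returned 'T', offset=24
After 6 (seek(+0, CUR)): offset=24
After 7 (read(3)): returned '', offset=24

Answer: T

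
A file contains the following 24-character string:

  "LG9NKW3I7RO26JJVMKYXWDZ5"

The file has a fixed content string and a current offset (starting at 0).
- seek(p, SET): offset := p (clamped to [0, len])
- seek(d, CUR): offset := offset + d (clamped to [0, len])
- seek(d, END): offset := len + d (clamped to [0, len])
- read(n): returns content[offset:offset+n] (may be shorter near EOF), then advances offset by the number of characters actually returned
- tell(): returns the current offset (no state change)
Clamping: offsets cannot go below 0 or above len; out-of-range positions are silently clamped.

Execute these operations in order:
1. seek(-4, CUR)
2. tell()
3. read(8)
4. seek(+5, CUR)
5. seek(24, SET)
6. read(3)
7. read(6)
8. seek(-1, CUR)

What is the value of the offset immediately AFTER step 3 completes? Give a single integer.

Answer: 8

Derivation:
After 1 (seek(-4, CUR)): offset=0
After 2 (tell()): offset=0
After 3 (read(8)): returned 'LG9NKW3I', offset=8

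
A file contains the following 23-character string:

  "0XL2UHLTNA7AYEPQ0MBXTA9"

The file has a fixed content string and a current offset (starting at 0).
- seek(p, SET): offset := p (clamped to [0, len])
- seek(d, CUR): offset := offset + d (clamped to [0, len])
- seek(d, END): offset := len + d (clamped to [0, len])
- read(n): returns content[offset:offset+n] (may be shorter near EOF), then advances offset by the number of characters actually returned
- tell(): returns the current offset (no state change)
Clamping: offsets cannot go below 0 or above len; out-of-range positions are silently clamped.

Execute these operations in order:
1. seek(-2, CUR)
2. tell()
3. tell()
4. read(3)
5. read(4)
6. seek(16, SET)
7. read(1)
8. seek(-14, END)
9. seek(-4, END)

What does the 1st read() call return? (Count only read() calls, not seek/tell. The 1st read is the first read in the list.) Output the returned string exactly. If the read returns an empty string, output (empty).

Answer: 0XL

Derivation:
After 1 (seek(-2, CUR)): offset=0
After 2 (tell()): offset=0
After 3 (tell()): offset=0
After 4 (read(3)): returned '0XL', offset=3
After 5 (read(4)): returned '2UHL', offset=7
After 6 (seek(16, SET)): offset=16
After 7 (read(1)): returned '0', offset=17
After 8 (seek(-14, END)): offset=9
After 9 (seek(-4, END)): offset=19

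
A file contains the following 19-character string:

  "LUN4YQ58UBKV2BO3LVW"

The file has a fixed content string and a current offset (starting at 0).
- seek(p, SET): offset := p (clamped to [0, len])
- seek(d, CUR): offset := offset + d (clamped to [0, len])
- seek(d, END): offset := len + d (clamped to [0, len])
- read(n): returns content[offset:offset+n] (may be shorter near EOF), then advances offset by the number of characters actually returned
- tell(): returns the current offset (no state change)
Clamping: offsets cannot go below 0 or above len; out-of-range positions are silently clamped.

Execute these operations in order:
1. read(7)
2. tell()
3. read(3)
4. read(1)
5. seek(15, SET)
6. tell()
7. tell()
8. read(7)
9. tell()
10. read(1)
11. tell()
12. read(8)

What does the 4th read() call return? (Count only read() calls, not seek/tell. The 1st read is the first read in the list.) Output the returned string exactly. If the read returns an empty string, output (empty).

Answer: 3LVW

Derivation:
After 1 (read(7)): returned 'LUN4YQ5', offset=7
After 2 (tell()): offset=7
After 3 (read(3)): returned '8UB', offset=10
After 4 (read(1)): returned 'K', offset=11
After 5 (seek(15, SET)): offset=15
After 6 (tell()): offset=15
After 7 (tell()): offset=15
After 8 (read(7)): returned '3LVW', offset=19
After 9 (tell()): offset=19
After 10 (read(1)): returned '', offset=19
After 11 (tell()): offset=19
After 12 (read(8)): returned '', offset=19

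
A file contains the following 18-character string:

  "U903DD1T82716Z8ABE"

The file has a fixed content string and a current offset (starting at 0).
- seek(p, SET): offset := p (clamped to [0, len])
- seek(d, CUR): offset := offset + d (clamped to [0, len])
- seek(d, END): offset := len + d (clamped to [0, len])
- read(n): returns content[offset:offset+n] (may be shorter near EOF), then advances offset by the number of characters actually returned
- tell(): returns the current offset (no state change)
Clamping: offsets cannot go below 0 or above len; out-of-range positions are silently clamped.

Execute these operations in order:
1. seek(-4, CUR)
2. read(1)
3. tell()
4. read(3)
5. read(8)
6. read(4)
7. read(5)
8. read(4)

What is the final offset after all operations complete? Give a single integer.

After 1 (seek(-4, CUR)): offset=0
After 2 (read(1)): returned 'U', offset=1
After 3 (tell()): offset=1
After 4 (read(3)): returned '903', offset=4
After 5 (read(8)): returned 'DD1T8271', offset=12
After 6 (read(4)): returned '6Z8A', offset=16
After 7 (read(5)): returned 'BE', offset=18
After 8 (read(4)): returned '', offset=18

Answer: 18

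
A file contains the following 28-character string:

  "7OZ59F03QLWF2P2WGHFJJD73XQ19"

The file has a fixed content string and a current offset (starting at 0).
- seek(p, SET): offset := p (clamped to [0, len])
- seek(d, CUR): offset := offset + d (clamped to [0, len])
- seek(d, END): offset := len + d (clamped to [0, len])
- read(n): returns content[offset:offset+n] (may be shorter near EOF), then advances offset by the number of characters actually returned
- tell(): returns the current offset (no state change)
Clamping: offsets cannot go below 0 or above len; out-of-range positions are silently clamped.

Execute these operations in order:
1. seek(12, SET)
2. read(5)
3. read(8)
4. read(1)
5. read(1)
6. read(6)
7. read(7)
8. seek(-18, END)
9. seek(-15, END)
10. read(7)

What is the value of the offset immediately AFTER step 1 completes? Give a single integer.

Answer: 12

Derivation:
After 1 (seek(12, SET)): offset=12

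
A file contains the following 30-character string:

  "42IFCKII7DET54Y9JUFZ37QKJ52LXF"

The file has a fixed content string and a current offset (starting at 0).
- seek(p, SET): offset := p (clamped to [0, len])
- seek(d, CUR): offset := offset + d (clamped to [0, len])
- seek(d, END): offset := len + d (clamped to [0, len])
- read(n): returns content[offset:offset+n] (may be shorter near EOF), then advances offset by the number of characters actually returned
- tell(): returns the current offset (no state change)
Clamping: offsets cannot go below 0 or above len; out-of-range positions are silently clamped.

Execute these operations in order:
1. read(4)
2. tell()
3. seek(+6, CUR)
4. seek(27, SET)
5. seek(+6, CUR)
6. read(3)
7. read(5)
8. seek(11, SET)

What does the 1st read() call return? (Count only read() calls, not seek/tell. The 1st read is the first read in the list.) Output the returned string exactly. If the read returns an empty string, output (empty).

After 1 (read(4)): returned '42IF', offset=4
After 2 (tell()): offset=4
After 3 (seek(+6, CUR)): offset=10
After 4 (seek(27, SET)): offset=27
After 5 (seek(+6, CUR)): offset=30
After 6 (read(3)): returned '', offset=30
After 7 (read(5)): returned '', offset=30
After 8 (seek(11, SET)): offset=11

Answer: 42IF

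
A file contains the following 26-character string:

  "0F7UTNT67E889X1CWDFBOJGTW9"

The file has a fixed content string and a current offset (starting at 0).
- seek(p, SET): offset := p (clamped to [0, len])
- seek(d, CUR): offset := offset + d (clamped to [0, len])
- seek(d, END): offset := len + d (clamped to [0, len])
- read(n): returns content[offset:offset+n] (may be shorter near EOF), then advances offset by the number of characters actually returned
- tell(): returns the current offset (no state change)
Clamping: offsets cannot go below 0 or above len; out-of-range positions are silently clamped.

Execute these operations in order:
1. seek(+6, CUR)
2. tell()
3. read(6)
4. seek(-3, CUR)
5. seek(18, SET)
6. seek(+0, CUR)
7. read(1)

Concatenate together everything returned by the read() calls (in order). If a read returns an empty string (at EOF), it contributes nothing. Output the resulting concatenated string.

Answer: T67E88F

Derivation:
After 1 (seek(+6, CUR)): offset=6
After 2 (tell()): offset=6
After 3 (read(6)): returned 'T67E88', offset=12
After 4 (seek(-3, CUR)): offset=9
After 5 (seek(18, SET)): offset=18
After 6 (seek(+0, CUR)): offset=18
After 7 (read(1)): returned 'F', offset=19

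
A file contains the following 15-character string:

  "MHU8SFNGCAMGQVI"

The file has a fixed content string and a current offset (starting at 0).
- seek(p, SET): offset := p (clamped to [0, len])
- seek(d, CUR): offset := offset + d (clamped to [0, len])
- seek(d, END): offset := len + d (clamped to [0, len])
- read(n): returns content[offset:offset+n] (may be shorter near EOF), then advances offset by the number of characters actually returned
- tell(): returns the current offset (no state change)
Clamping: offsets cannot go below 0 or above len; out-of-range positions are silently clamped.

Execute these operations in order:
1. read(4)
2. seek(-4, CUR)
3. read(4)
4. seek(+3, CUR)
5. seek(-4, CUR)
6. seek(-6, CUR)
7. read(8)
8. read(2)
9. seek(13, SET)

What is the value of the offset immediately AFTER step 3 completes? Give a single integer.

Answer: 4

Derivation:
After 1 (read(4)): returned 'MHU8', offset=4
After 2 (seek(-4, CUR)): offset=0
After 3 (read(4)): returned 'MHU8', offset=4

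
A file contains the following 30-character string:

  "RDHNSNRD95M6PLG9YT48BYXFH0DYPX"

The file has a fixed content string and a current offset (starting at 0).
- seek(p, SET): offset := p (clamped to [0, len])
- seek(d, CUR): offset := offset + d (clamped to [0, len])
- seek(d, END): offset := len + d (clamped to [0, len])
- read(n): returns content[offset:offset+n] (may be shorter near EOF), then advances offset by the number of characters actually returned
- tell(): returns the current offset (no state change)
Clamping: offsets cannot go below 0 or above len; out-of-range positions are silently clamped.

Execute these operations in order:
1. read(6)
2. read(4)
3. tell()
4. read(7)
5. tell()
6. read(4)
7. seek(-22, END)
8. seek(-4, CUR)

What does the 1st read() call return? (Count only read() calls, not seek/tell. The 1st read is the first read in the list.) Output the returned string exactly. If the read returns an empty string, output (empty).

Answer: RDHNSN

Derivation:
After 1 (read(6)): returned 'RDHNSN', offset=6
After 2 (read(4)): returned 'RD95', offset=10
After 3 (tell()): offset=10
After 4 (read(7)): returned 'M6PLG9Y', offset=17
After 5 (tell()): offset=17
After 6 (read(4)): returned 'T48B', offset=21
After 7 (seek(-22, END)): offset=8
After 8 (seek(-4, CUR)): offset=4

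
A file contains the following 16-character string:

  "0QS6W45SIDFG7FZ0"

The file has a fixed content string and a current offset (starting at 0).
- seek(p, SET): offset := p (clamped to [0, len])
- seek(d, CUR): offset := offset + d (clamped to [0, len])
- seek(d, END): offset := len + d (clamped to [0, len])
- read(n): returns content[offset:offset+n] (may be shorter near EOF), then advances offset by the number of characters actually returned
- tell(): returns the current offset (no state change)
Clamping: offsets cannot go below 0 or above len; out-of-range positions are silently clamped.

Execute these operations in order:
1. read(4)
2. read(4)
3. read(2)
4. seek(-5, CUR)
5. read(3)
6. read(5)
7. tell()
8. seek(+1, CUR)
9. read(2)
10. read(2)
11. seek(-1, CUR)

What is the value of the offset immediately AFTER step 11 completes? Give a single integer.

After 1 (read(4)): returned '0QS6', offset=4
After 2 (read(4)): returned 'W45S', offset=8
After 3 (read(2)): returned 'ID', offset=10
After 4 (seek(-5, CUR)): offset=5
After 5 (read(3)): returned '45S', offset=8
After 6 (read(5)): returned 'IDFG7', offset=13
After 7 (tell()): offset=13
After 8 (seek(+1, CUR)): offset=14
After 9 (read(2)): returned 'Z0', offset=16
After 10 (read(2)): returned '', offset=16
After 11 (seek(-1, CUR)): offset=15

Answer: 15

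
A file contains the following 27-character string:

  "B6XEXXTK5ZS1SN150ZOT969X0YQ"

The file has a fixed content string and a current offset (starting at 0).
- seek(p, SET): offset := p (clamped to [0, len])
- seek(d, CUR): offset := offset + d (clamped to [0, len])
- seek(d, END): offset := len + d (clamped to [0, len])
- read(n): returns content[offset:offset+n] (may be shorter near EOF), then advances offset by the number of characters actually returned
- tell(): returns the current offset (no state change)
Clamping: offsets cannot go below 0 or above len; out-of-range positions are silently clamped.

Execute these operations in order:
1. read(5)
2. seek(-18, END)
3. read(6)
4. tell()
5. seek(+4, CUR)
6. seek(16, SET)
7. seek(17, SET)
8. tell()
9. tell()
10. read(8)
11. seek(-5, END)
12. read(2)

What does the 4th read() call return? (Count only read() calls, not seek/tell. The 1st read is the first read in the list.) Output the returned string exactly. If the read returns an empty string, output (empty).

After 1 (read(5)): returned 'B6XEX', offset=5
After 2 (seek(-18, END)): offset=9
After 3 (read(6)): returned 'ZS1SN1', offset=15
After 4 (tell()): offset=15
After 5 (seek(+4, CUR)): offset=19
After 6 (seek(16, SET)): offset=16
After 7 (seek(17, SET)): offset=17
After 8 (tell()): offset=17
After 9 (tell()): offset=17
After 10 (read(8)): returned 'ZOT969X0', offset=25
After 11 (seek(-5, END)): offset=22
After 12 (read(2)): returned '9X', offset=24

Answer: 9X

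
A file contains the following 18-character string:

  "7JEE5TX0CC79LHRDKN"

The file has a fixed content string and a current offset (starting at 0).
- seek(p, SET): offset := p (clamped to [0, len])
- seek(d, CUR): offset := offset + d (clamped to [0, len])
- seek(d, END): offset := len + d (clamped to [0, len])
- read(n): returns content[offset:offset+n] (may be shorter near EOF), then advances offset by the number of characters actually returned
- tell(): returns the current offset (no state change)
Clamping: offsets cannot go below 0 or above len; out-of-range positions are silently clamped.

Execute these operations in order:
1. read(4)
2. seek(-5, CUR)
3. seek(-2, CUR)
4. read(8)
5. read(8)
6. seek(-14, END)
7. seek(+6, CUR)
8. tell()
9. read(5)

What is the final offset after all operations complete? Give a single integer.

After 1 (read(4)): returned '7JEE', offset=4
After 2 (seek(-5, CUR)): offset=0
After 3 (seek(-2, CUR)): offset=0
After 4 (read(8)): returned '7JEE5TX0', offset=8
After 5 (read(8)): returned 'CC79LHRD', offset=16
After 6 (seek(-14, END)): offset=4
After 7 (seek(+6, CUR)): offset=10
After 8 (tell()): offset=10
After 9 (read(5)): returned '79LHR', offset=15

Answer: 15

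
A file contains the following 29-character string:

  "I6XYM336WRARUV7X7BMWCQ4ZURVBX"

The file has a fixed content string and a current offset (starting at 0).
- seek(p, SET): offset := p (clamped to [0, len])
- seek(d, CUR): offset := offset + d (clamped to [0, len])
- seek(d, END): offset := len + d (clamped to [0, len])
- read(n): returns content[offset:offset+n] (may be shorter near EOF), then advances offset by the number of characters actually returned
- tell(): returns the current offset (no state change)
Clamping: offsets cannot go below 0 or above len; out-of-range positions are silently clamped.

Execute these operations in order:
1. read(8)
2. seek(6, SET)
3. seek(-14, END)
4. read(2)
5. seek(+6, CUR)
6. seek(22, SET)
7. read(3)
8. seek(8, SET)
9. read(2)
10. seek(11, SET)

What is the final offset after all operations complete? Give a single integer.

After 1 (read(8)): returned 'I6XYM336', offset=8
After 2 (seek(6, SET)): offset=6
After 3 (seek(-14, END)): offset=15
After 4 (read(2)): returned 'X7', offset=17
After 5 (seek(+6, CUR)): offset=23
After 6 (seek(22, SET)): offset=22
After 7 (read(3)): returned '4ZU', offset=25
After 8 (seek(8, SET)): offset=8
After 9 (read(2)): returned 'WR', offset=10
After 10 (seek(11, SET)): offset=11

Answer: 11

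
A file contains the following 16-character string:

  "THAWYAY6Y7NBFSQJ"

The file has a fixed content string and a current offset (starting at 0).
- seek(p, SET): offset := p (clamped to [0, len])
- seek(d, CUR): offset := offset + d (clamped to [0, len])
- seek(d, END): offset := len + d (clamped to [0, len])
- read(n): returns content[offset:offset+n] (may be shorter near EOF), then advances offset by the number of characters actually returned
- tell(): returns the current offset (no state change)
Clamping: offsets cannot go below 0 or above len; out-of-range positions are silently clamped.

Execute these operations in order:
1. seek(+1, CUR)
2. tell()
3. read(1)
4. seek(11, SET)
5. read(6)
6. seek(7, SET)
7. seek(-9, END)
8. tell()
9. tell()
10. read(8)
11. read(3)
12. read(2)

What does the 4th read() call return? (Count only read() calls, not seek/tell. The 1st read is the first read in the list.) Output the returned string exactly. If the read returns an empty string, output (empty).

After 1 (seek(+1, CUR)): offset=1
After 2 (tell()): offset=1
After 3 (read(1)): returned 'H', offset=2
After 4 (seek(11, SET)): offset=11
After 5 (read(6)): returned 'BFSQJ', offset=16
After 6 (seek(7, SET)): offset=7
After 7 (seek(-9, END)): offset=7
After 8 (tell()): offset=7
After 9 (tell()): offset=7
After 10 (read(8)): returned '6Y7NBFSQ', offset=15
After 11 (read(3)): returned 'J', offset=16
After 12 (read(2)): returned '', offset=16

Answer: J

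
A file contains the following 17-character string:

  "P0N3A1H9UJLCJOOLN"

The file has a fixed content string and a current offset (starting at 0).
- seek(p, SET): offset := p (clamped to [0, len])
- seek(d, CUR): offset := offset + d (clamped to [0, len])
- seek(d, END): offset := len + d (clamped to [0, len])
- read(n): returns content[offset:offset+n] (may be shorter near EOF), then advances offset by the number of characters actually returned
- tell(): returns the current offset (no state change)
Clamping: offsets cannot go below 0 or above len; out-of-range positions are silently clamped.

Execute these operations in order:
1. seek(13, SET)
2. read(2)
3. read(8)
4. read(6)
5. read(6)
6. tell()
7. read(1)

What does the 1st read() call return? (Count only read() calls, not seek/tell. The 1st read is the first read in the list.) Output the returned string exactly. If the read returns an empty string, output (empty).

Answer: OO

Derivation:
After 1 (seek(13, SET)): offset=13
After 2 (read(2)): returned 'OO', offset=15
After 3 (read(8)): returned 'LN', offset=17
After 4 (read(6)): returned '', offset=17
After 5 (read(6)): returned '', offset=17
After 6 (tell()): offset=17
After 7 (read(1)): returned '', offset=17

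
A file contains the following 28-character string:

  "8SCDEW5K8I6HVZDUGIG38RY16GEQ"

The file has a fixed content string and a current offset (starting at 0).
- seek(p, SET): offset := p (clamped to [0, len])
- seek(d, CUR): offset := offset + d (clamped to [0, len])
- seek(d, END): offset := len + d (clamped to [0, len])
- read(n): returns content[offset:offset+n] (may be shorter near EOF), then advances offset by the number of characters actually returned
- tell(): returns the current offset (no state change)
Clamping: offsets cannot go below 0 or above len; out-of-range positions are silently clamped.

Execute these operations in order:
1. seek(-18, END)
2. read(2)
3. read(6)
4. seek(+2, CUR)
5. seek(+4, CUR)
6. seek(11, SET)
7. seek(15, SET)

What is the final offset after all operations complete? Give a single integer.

After 1 (seek(-18, END)): offset=10
After 2 (read(2)): returned '6H', offset=12
After 3 (read(6)): returned 'VZDUGI', offset=18
After 4 (seek(+2, CUR)): offset=20
After 5 (seek(+4, CUR)): offset=24
After 6 (seek(11, SET)): offset=11
After 7 (seek(15, SET)): offset=15

Answer: 15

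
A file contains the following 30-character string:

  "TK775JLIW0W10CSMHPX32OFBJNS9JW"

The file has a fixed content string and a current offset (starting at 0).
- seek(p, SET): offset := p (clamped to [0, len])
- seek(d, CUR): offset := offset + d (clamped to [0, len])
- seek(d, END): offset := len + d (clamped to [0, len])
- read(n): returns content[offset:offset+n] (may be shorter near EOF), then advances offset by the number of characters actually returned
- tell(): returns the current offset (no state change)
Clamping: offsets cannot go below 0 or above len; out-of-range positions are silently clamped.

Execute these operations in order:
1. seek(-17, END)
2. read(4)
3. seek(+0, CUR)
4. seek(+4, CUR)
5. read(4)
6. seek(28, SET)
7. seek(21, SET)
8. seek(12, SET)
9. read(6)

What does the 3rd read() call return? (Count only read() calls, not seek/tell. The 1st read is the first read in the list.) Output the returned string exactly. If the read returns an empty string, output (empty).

Answer: 0CSMHP

Derivation:
After 1 (seek(-17, END)): offset=13
After 2 (read(4)): returned 'CSMH', offset=17
After 3 (seek(+0, CUR)): offset=17
After 4 (seek(+4, CUR)): offset=21
After 5 (read(4)): returned 'OFBJ', offset=25
After 6 (seek(28, SET)): offset=28
After 7 (seek(21, SET)): offset=21
After 8 (seek(12, SET)): offset=12
After 9 (read(6)): returned '0CSMHP', offset=18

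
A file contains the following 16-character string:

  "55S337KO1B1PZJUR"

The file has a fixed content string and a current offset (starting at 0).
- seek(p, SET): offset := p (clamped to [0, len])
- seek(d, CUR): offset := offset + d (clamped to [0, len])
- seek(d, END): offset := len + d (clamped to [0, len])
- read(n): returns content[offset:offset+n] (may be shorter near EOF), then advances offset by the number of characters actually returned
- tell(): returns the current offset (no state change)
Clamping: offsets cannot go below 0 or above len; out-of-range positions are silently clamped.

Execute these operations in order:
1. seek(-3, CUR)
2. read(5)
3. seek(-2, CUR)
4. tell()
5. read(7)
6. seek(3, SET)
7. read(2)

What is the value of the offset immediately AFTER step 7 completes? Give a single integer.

After 1 (seek(-3, CUR)): offset=0
After 2 (read(5)): returned '55S33', offset=5
After 3 (seek(-2, CUR)): offset=3
After 4 (tell()): offset=3
After 5 (read(7)): returned '337KO1B', offset=10
After 6 (seek(3, SET)): offset=3
After 7 (read(2)): returned '33', offset=5

Answer: 5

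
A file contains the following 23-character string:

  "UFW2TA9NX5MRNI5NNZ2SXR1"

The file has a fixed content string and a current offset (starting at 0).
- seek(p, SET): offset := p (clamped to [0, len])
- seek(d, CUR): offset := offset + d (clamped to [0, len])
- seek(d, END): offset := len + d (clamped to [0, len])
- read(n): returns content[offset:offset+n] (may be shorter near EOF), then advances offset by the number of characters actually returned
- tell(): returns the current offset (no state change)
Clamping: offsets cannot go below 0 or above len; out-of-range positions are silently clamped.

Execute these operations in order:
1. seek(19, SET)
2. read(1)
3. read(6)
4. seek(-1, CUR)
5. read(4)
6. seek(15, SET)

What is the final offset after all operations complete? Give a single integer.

Answer: 15

Derivation:
After 1 (seek(19, SET)): offset=19
After 2 (read(1)): returned 'S', offset=20
After 3 (read(6)): returned 'XR1', offset=23
After 4 (seek(-1, CUR)): offset=22
After 5 (read(4)): returned '1', offset=23
After 6 (seek(15, SET)): offset=15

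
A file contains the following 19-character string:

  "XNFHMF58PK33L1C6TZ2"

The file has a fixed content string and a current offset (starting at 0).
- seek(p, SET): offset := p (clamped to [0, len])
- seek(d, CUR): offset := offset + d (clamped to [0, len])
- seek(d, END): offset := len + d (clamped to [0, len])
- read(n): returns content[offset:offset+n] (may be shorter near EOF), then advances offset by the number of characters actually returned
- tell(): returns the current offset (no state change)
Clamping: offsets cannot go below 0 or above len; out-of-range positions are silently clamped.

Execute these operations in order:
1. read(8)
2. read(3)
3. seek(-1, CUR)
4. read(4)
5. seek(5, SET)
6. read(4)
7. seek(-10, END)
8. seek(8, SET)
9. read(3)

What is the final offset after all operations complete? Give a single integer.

After 1 (read(8)): returned 'XNFHMF58', offset=8
After 2 (read(3)): returned 'PK3', offset=11
After 3 (seek(-1, CUR)): offset=10
After 4 (read(4)): returned '33L1', offset=14
After 5 (seek(5, SET)): offset=5
After 6 (read(4)): returned 'F58P', offset=9
After 7 (seek(-10, END)): offset=9
After 8 (seek(8, SET)): offset=8
After 9 (read(3)): returned 'PK3', offset=11

Answer: 11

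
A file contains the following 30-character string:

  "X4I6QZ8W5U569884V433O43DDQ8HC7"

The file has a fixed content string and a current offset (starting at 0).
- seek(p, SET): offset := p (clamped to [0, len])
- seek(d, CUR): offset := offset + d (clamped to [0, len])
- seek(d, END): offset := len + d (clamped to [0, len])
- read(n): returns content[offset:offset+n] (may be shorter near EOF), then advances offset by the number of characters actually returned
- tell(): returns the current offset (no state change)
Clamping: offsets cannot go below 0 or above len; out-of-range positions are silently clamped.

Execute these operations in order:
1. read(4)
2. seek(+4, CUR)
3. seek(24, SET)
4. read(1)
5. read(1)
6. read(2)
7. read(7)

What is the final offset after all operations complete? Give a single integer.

After 1 (read(4)): returned 'X4I6', offset=4
After 2 (seek(+4, CUR)): offset=8
After 3 (seek(24, SET)): offset=24
After 4 (read(1)): returned 'D', offset=25
After 5 (read(1)): returned 'Q', offset=26
After 6 (read(2)): returned '8H', offset=28
After 7 (read(7)): returned 'C7', offset=30

Answer: 30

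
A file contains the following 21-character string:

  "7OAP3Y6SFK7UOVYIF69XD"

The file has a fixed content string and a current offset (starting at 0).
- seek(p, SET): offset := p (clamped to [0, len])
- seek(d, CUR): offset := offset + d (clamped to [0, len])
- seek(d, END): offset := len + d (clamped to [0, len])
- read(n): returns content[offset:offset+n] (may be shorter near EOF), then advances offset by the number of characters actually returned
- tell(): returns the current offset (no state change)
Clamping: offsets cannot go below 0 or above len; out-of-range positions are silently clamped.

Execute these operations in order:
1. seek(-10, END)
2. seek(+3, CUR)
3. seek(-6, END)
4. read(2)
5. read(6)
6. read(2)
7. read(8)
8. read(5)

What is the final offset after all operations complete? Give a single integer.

Answer: 21

Derivation:
After 1 (seek(-10, END)): offset=11
After 2 (seek(+3, CUR)): offset=14
After 3 (seek(-6, END)): offset=15
After 4 (read(2)): returned 'IF', offset=17
After 5 (read(6)): returned '69XD', offset=21
After 6 (read(2)): returned '', offset=21
After 7 (read(8)): returned '', offset=21
After 8 (read(5)): returned '', offset=21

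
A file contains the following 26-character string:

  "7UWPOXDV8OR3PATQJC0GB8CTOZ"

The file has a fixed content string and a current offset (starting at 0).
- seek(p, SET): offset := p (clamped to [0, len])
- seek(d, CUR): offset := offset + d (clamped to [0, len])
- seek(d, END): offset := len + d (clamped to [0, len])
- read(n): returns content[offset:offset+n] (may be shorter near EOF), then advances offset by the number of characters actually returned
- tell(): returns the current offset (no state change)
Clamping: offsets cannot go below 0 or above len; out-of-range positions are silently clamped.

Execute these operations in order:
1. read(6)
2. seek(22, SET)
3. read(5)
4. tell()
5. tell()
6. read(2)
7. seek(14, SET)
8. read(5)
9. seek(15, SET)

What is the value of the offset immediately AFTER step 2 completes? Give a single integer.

Answer: 22

Derivation:
After 1 (read(6)): returned '7UWPOX', offset=6
After 2 (seek(22, SET)): offset=22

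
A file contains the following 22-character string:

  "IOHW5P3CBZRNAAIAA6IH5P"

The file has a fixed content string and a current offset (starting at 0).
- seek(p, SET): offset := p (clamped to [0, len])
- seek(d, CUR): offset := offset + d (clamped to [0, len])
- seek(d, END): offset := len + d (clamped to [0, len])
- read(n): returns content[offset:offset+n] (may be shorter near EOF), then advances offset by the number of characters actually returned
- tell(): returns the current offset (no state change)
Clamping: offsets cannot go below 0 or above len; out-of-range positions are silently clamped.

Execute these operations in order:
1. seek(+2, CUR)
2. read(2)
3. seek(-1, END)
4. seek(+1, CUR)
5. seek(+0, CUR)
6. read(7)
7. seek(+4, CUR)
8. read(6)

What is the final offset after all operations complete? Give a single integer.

After 1 (seek(+2, CUR)): offset=2
After 2 (read(2)): returned 'HW', offset=4
After 3 (seek(-1, END)): offset=21
After 4 (seek(+1, CUR)): offset=22
After 5 (seek(+0, CUR)): offset=22
After 6 (read(7)): returned '', offset=22
After 7 (seek(+4, CUR)): offset=22
After 8 (read(6)): returned '', offset=22

Answer: 22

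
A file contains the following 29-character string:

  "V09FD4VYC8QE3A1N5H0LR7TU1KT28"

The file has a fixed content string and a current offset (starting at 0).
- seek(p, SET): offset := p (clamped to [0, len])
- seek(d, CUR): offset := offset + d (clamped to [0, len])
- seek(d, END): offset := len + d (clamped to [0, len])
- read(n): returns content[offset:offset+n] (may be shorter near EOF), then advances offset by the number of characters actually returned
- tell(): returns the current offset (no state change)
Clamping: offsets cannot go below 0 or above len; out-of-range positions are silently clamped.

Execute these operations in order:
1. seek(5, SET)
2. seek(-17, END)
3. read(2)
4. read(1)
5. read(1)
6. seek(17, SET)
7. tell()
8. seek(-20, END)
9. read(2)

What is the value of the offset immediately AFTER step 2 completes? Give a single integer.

After 1 (seek(5, SET)): offset=5
After 2 (seek(-17, END)): offset=12

Answer: 12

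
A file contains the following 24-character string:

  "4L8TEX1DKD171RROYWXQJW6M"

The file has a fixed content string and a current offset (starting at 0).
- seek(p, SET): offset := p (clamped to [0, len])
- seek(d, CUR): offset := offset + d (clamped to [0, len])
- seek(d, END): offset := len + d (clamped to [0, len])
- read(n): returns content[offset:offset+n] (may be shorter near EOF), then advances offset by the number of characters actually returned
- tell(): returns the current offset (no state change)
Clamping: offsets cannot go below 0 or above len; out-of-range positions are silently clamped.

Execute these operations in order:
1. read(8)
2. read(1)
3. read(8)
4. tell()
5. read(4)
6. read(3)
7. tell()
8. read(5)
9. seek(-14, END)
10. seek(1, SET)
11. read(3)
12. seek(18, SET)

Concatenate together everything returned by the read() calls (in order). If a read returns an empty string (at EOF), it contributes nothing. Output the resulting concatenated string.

Answer: 4L8TEX1DKD171RROYWXQJW6ML8T

Derivation:
After 1 (read(8)): returned '4L8TEX1D', offset=8
After 2 (read(1)): returned 'K', offset=9
After 3 (read(8)): returned 'D171RROY', offset=17
After 4 (tell()): offset=17
After 5 (read(4)): returned 'WXQJ', offset=21
After 6 (read(3)): returned 'W6M', offset=24
After 7 (tell()): offset=24
After 8 (read(5)): returned '', offset=24
After 9 (seek(-14, END)): offset=10
After 10 (seek(1, SET)): offset=1
After 11 (read(3)): returned 'L8T', offset=4
After 12 (seek(18, SET)): offset=18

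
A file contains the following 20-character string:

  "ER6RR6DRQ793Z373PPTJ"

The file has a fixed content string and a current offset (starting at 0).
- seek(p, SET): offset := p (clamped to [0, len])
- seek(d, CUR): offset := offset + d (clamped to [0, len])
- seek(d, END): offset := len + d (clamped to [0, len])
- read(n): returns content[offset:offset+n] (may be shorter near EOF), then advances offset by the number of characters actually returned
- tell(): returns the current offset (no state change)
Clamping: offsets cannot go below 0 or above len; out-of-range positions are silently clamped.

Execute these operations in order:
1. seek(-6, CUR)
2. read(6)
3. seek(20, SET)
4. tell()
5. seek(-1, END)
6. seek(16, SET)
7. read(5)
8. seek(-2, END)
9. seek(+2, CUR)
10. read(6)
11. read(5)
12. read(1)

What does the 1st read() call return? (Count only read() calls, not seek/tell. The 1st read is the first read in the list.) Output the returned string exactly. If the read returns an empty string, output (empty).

Answer: ER6RR6

Derivation:
After 1 (seek(-6, CUR)): offset=0
After 2 (read(6)): returned 'ER6RR6', offset=6
After 3 (seek(20, SET)): offset=20
After 4 (tell()): offset=20
After 5 (seek(-1, END)): offset=19
After 6 (seek(16, SET)): offset=16
After 7 (read(5)): returned 'PPTJ', offset=20
After 8 (seek(-2, END)): offset=18
After 9 (seek(+2, CUR)): offset=20
After 10 (read(6)): returned '', offset=20
After 11 (read(5)): returned '', offset=20
After 12 (read(1)): returned '', offset=20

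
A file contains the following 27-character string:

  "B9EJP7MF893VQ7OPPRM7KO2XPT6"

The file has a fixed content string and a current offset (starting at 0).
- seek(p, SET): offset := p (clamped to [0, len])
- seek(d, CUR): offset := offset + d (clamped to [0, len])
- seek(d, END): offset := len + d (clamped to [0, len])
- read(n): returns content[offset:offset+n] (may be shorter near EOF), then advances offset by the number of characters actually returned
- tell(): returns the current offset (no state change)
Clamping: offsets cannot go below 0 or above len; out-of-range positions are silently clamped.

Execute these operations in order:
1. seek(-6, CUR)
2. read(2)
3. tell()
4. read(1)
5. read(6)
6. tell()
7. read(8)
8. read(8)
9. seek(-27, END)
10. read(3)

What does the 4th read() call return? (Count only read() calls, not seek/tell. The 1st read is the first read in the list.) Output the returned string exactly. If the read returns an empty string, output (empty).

After 1 (seek(-6, CUR)): offset=0
After 2 (read(2)): returned 'B9', offset=2
After 3 (tell()): offset=2
After 4 (read(1)): returned 'E', offset=3
After 5 (read(6)): returned 'JP7MF8', offset=9
After 6 (tell()): offset=9
After 7 (read(8)): returned '93VQ7OPP', offset=17
After 8 (read(8)): returned 'RM7KO2XP', offset=25
After 9 (seek(-27, END)): offset=0
After 10 (read(3)): returned 'B9E', offset=3

Answer: 93VQ7OPP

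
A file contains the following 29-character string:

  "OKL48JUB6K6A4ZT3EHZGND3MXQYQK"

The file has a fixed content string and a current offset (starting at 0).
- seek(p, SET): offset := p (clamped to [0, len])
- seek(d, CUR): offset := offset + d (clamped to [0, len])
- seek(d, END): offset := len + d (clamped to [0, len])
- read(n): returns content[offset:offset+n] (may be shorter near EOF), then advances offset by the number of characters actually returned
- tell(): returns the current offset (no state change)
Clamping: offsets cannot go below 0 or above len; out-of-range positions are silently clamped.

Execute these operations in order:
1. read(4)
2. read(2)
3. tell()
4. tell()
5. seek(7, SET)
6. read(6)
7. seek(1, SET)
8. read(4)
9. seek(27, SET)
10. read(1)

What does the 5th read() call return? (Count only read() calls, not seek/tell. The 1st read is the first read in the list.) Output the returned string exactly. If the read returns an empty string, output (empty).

Answer: Q

Derivation:
After 1 (read(4)): returned 'OKL4', offset=4
After 2 (read(2)): returned '8J', offset=6
After 3 (tell()): offset=6
After 4 (tell()): offset=6
After 5 (seek(7, SET)): offset=7
After 6 (read(6)): returned 'B6K6A4', offset=13
After 7 (seek(1, SET)): offset=1
After 8 (read(4)): returned 'KL48', offset=5
After 9 (seek(27, SET)): offset=27
After 10 (read(1)): returned 'Q', offset=28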